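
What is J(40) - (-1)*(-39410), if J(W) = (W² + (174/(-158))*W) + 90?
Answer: -2983360/79 ≈ -37764.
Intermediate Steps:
J(W) = 90 + W² - 87*W/79 (J(W) = (W² + (174*(-1/158))*W) + 90 = (W² - 87*W/79) + 90 = 90 + W² - 87*W/79)
J(40) - (-1)*(-39410) = (90 + 40² - 87/79*40) - (-1)*(-39410) = (90 + 1600 - 3480/79) - 1*39410 = 130030/79 - 39410 = -2983360/79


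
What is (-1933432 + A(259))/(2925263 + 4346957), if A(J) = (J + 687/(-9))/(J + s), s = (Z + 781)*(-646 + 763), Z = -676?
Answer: -18189728119/68417045760 ≈ -0.26587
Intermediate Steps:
s = 12285 (s = (-676 + 781)*(-646 + 763) = 105*117 = 12285)
A(J) = (-229/3 + J)/(12285 + J) (A(J) = (J + 687/(-9))/(J + 12285) = (J + 687*(-1/9))/(12285 + J) = (J - 229/3)/(12285 + J) = (-229/3 + J)/(12285 + J))
(-1933432 + A(259))/(2925263 + 4346957) = (-1933432 + (-229/3 + 259)/(12285 + 259))/(2925263 + 4346957) = (-1933432 + (548/3)/12544)/7272220 = (-1933432 + (1/12544)*(548/3))*(1/7272220) = (-1933432 + 137/9408)*(1/7272220) = -18189728119/9408*1/7272220 = -18189728119/68417045760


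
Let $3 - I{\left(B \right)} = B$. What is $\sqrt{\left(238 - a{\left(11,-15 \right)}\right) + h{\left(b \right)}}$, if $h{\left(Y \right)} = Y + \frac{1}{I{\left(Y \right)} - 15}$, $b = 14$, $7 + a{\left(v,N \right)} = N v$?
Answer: $\frac{\sqrt{286598}}{26} \approx 20.59$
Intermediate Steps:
$a{\left(v,N \right)} = -7 + N v$
$I{\left(B \right)} = 3 - B$
$h{\left(Y \right)} = Y + \frac{1}{-12 - Y}$ ($h{\left(Y \right)} = Y + \frac{1}{\left(3 - Y\right) - 15} = Y + \frac{1}{-12 - Y}$)
$\sqrt{\left(238 - a{\left(11,-15 \right)}\right) + h{\left(b \right)}} = \sqrt{\left(238 - \left(-7 - 165\right)\right) + \frac{-1 + 14^{2} + 12 \cdot 14}{12 + 14}} = \sqrt{\left(238 - \left(-7 - 165\right)\right) + \frac{-1 + 196 + 168}{26}} = \sqrt{\left(238 - -172\right) + \frac{1}{26} \cdot 363} = \sqrt{\left(238 + 172\right) + \frac{363}{26}} = \sqrt{410 + \frac{363}{26}} = \sqrt{\frac{11023}{26}} = \frac{\sqrt{286598}}{26}$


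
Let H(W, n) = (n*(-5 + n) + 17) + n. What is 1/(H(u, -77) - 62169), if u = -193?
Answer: -1/55915 ≈ -1.7884e-5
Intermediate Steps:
H(W, n) = 17 + n + n*(-5 + n) (H(W, n) = (17 + n*(-5 + n)) + n = 17 + n + n*(-5 + n))
1/(H(u, -77) - 62169) = 1/((17 + (-77)² - 4*(-77)) - 62169) = 1/((17 + 5929 + 308) - 62169) = 1/(6254 - 62169) = 1/(-55915) = -1/55915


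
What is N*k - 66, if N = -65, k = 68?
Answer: -4486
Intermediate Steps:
N*k - 66 = -65*68 - 66 = -4420 - 66 = -4486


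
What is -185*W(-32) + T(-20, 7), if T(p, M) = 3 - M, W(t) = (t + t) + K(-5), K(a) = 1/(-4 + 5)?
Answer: 11651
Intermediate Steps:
K(a) = 1 (K(a) = 1/1 = 1)
W(t) = 1 + 2*t (W(t) = (t + t) + 1 = 2*t + 1 = 1 + 2*t)
-185*W(-32) + T(-20, 7) = -185*(1 + 2*(-32)) + (3 - 1*7) = -185*(1 - 64) + (3 - 7) = -185*(-63) - 4 = 11655 - 4 = 11651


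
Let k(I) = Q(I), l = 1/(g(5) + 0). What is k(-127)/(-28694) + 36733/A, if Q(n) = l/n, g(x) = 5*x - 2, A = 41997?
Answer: 3078782828539/3519985862478 ≈ 0.87466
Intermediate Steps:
g(x) = -2 + 5*x
l = 1/23 (l = 1/((-2 + 5*5) + 0) = 1/((-2 + 25) + 0) = 1/(23 + 0) = 1/23 ≈ 0.043478)
Q(n) = 1/(23*n)
k(I) = 1/(23*I)
k(-127)/(-28694) + 36733/A = ((1/23)/(-127))/(-28694) + 36733/41997 = ((1/23)*(-1/127))*(-1/28694) + 36733*(1/41997) = -1/2921*(-1/28694) + 36733/41997 = 1/83815174 + 36733/41997 = 3078782828539/3519985862478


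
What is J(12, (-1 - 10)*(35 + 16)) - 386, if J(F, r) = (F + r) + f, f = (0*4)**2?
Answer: -935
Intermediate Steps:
f = 0 (f = 0**2 = 0)
J(F, r) = F + r (J(F, r) = (F + r) + 0 = F + r)
J(12, (-1 - 10)*(35 + 16)) - 386 = (12 + (-1 - 10)*(35 + 16)) - 386 = (12 - 11*51) - 386 = (12 - 561) - 386 = -549 - 386 = -935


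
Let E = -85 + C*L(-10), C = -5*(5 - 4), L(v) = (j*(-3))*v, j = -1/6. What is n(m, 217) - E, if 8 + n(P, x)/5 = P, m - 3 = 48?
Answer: 275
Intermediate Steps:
j = -1/6 (j = -1*1/6 = -1/6 ≈ -0.16667)
m = 51 (m = 3 + 48 = 51)
n(P, x) = -40 + 5*P
L(v) = v/2 (L(v) = (-1/6*(-3))*v = v/2)
C = -5 (C = -5*1 = -5)
E = -60 (E = -85 - 5*(-10)/2 = -85 - 5*(-5) = -85 + 25 = -60)
n(m, 217) - E = (-40 + 5*51) - 1*(-60) = (-40 + 255) + 60 = 215 + 60 = 275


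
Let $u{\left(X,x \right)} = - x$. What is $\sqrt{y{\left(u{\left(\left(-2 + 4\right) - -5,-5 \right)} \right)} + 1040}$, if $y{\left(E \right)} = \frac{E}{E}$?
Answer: $\sqrt{1041} \approx 32.265$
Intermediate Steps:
$y{\left(E \right)} = 1$
$\sqrt{y{\left(u{\left(\left(-2 + 4\right) - -5,-5 \right)} \right)} + 1040} = \sqrt{1 + 1040} = \sqrt{1041}$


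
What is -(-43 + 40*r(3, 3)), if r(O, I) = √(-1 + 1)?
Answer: 43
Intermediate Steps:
r(O, I) = 0 (r(O, I) = √0 = 0)
-(-43 + 40*r(3, 3)) = -(-43 + 40*0) = -(-43 + 0) = -1*(-43) = 43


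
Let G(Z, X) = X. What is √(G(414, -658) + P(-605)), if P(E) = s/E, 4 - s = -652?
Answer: I*√1993730/55 ≈ 25.673*I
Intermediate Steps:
s = 656 (s = 4 - 1*(-652) = 4 + 652 = 656)
P(E) = 656/E
√(G(414, -658) + P(-605)) = √(-658 + 656/(-605)) = √(-658 + 656*(-1/605)) = √(-658 - 656/605) = √(-398746/605) = I*√1993730/55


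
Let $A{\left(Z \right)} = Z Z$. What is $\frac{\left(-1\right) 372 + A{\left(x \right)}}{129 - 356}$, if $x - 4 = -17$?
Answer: $\frac{203}{227} \approx 0.89427$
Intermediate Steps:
$x = -13$ ($x = 4 - 17 = -13$)
$A{\left(Z \right)} = Z^{2}$
$\frac{\left(-1\right) 372 + A{\left(x \right)}}{129 - 356} = \frac{\left(-1\right) 372 + \left(-13\right)^{2}}{129 - 356} = \frac{-372 + 169}{-227} = \left(- \frac{1}{227}\right) \left(-203\right) = \frac{203}{227}$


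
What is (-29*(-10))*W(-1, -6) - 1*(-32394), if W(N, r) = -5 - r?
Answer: 32684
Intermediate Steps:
(-29*(-10))*W(-1, -6) - 1*(-32394) = (-29*(-10))*(-5 - 1*(-6)) - 1*(-32394) = 290*(-5 + 6) + 32394 = 290*1 + 32394 = 290 + 32394 = 32684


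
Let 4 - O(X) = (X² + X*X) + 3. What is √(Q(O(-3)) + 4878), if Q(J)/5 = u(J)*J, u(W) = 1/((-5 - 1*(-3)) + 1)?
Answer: √4963 ≈ 70.449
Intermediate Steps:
O(X) = 1 - 2*X² (O(X) = 4 - ((X² + X*X) + 3) = 4 - ((X² + X²) + 3) = 4 - (2*X² + 3) = 4 - (3 + 2*X²) = 4 + (-3 - 2*X²) = 1 - 2*X²)
u(W) = -1 (u(W) = 1/((-5 + 3) + 1) = 1/(-2 + 1) = 1/(-1) = -1)
Q(J) = -5*J (Q(J) = 5*(-J) = -5*J)
√(Q(O(-3)) + 4878) = √(-5*(1 - 2*(-3)²) + 4878) = √(-5*(1 - 2*9) + 4878) = √(-5*(1 - 18) + 4878) = √(-5*(-17) + 4878) = √(85 + 4878) = √4963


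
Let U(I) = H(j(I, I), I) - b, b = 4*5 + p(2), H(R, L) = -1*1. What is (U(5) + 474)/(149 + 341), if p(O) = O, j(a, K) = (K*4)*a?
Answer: 451/490 ≈ 0.92041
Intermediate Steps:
j(a, K) = 4*K*a (j(a, K) = (4*K)*a = 4*K*a)
H(R, L) = -1
b = 22 (b = 4*5 + 2 = 20 + 2 = 22)
U(I) = -23 (U(I) = -1 - 1*22 = -1 - 22 = -23)
(U(5) + 474)/(149 + 341) = (-23 + 474)/(149 + 341) = 451/490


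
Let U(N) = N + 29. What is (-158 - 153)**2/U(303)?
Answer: 96721/332 ≈ 291.33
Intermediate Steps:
U(N) = 29 + N
(-158 - 153)**2/U(303) = (-158 - 153)**2/(29 + 303) = (-311)**2/332 = 96721*(1/332) = 96721/332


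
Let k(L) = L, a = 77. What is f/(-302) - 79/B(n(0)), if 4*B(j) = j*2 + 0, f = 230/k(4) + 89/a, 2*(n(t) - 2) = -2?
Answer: -7357297/46508 ≈ -158.19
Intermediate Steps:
n(t) = 1 (n(t) = 2 + (½)*(-2) = 2 - 1 = 1)
f = 9033/154 (f = 230/4 + 89/77 = 230*(¼) + 89*(1/77) = 115/2 + 89/77 = 9033/154 ≈ 58.656)
B(j) = j/2 (B(j) = (j*2 + 0)/4 = (2*j + 0)/4 = (2*j)/4 = j/2)
f/(-302) - 79/B(n(0)) = (9033/154)/(-302) - 79/((½)*1) = (9033/154)*(-1/302) - 79/½ = -9033/46508 - 79*2 = -9033/46508 - 158 = -7357297/46508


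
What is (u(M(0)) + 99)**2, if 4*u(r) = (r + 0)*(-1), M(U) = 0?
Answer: 9801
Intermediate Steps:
u(r) = -r/4 (u(r) = ((r + 0)*(-1))/4 = (r*(-1))/4 = (-r)/4 = -r/4)
(u(M(0)) + 99)**2 = (-1/4*0 + 99)**2 = (0 + 99)**2 = 99**2 = 9801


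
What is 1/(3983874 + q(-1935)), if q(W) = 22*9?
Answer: 1/3984072 ≈ 2.5100e-7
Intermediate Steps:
q(W) = 198
1/(3983874 + q(-1935)) = 1/(3983874 + 198) = 1/3984072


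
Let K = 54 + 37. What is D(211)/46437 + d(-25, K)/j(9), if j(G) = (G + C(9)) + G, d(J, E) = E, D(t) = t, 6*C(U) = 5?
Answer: 25378445/5247381 ≈ 4.8364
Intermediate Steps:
C(U) = ⅚ (C(U) = (⅙)*5 = ⅚)
K = 91
j(G) = ⅚ + 2*G (j(G) = (G + ⅚) + G = (⅚ + G) + G = ⅚ + 2*G)
D(211)/46437 + d(-25, K)/j(9) = 211/46437 + 91/(⅚ + 2*9) = 211*(1/46437) + 91/(⅚ + 18) = 211/46437 + 91/(113/6) = 211/46437 + 91*(6/113) = 211/46437 + 546/113 = 25378445/5247381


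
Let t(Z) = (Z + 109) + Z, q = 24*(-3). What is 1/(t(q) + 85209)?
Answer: 1/85174 ≈ 1.1741e-5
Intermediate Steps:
q = -72
t(Z) = 109 + 2*Z (t(Z) = (109 + Z) + Z = 109 + 2*Z)
1/(t(q) + 85209) = 1/((109 + 2*(-72)) + 85209) = 1/((109 - 144) + 85209) = 1/(-35 + 85209) = 1/85174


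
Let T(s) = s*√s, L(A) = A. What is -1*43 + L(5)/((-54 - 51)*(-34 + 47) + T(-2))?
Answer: 2*(-43*√2 + 29350*I)/(-1365*I + 2*√2) ≈ -43.004 + 7.5901e-6*I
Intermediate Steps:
T(s) = s^(3/2)
-1*43 + L(5)/((-54 - 51)*(-34 + 47) + T(-2)) = -1*43 + 5/((-54 - 51)*(-34 + 47) + (-2)^(3/2)) = -43 + 5/(-105*13 - 2*I*√2) = -43 + 5/(-1365 - 2*I*√2)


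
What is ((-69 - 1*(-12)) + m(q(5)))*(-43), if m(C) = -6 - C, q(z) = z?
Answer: 2924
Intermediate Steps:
((-69 - 1*(-12)) + m(q(5)))*(-43) = ((-69 - 1*(-12)) + (-6 - 1*5))*(-43) = ((-69 + 12) + (-6 - 5))*(-43) = (-57 - 11)*(-43) = -68*(-43) = 2924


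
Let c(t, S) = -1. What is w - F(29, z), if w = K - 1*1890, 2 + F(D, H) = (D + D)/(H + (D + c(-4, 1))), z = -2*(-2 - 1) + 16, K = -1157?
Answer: -76154/25 ≈ -3046.2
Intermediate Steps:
z = 22 (z = -2*(-3) + 16 = 6 + 16 = 22)
F(D, H) = -2 + 2*D/(-1 + D + H) (F(D, H) = -2 + (D + D)/(H + (D - 1)) = -2 + (2*D)/(H + (-1 + D)) = -2 + (2*D)/(-1 + D + H) = -2 + 2*D/(-1 + D + H))
w = -3047 (w = -1157 - 1*1890 = -1157 - 1890 = -3047)
w - F(29, z) = -3047 - 2*(1 - 1*22)/(-1 + 29 + 22) = -3047 - 2*(1 - 22)/50 = -3047 - 2*(-21)/50 = -3047 - 1*(-21/25) = -3047 + 21/25 = -76154/25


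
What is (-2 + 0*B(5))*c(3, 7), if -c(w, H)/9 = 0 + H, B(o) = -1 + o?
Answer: 126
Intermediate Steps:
c(w, H) = -9*H (c(w, H) = -9*(0 + H) = -9*H)
(-2 + 0*B(5))*c(3, 7) = (-2 + 0*(-1 + 5))*(-9*7) = (-2 + 0*4)*(-63) = (-2 + 0)*(-63) = -2*(-63) = 126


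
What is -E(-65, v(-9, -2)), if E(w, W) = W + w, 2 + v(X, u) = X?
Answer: 76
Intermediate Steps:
v(X, u) = -2 + X
-E(-65, v(-9, -2)) = -((-2 - 9) - 65) = -(-11 - 65) = -1*(-76) = 76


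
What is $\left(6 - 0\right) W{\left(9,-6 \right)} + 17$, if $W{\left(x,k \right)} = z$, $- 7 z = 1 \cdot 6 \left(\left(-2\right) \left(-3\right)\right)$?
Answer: $- \frac{97}{7} \approx -13.857$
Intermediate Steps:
$z = - \frac{36}{7}$ ($z = - \frac{1 \cdot 6 \left(\left(-2\right) \left(-3\right)\right)}{7} = - \frac{6 \cdot 6}{7} = \left(- \frac{1}{7}\right) 36 = - \frac{36}{7} \approx -5.1429$)
$W{\left(x,k \right)} = - \frac{36}{7}$
$\left(6 - 0\right) W{\left(9,-6 \right)} + 17 = \left(6 - 0\right) \left(- \frac{36}{7}\right) + 17 = \left(6 + 0\right) \left(- \frac{36}{7}\right) + 17 = 6 \left(- \frac{36}{7}\right) + 17 = - \frac{216}{7} + 17 = - \frac{97}{7}$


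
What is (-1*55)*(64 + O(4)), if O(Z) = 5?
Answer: -3795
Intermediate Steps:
(-1*55)*(64 + O(4)) = (-1*55)*(64 + 5) = -55*69 = -3795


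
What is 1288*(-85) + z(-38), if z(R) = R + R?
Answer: -109556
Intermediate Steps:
z(R) = 2*R
1288*(-85) + z(-38) = 1288*(-85) + 2*(-38) = -109480 - 76 = -109556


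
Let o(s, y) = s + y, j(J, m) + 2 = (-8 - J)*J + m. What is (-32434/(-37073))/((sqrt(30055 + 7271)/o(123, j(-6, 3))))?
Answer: 2205512*sqrt(37326)/691893399 ≈ 0.61585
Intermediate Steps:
j(J, m) = -2 + m + J*(-8 - J) (j(J, m) = -2 + ((-8 - J)*J + m) = -2 + (J*(-8 - J) + m) = -2 + (m + J*(-8 - J)) = -2 + m + J*(-8 - J))
(-32434/(-37073))/((sqrt(30055 + 7271)/o(123, j(-6, 3)))) = (-32434/(-37073))/((sqrt(30055 + 7271)/(123 + (-2 + 3 - 1*(-6)**2 - 8*(-6))))) = (-32434*(-1/37073))/((sqrt(37326)/(123 + (-2 + 3 - 1*36 + 48)))) = 32434/(37073*((sqrt(37326)/(123 + (-2 + 3 - 36 + 48))))) = 32434/(37073*((sqrt(37326)/(123 + 13)))) = 32434/(37073*((sqrt(37326)/136))) = 32434*(68*sqrt(37326)/18663)/37073 = 2205512*sqrt(37326)/691893399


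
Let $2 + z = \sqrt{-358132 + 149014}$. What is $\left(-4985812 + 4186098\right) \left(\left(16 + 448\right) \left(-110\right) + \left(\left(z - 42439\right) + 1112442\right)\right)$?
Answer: $-814877377154 - 799714 i \sqrt{209118} \approx -8.1488 \cdot 10^{11} - 3.657 \cdot 10^{8} i$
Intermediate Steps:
$z = -2 + i \sqrt{209118}$ ($z = -2 + \sqrt{-358132 + 149014} = -2 + \sqrt{-209118} = -2 + i \sqrt{209118} \approx -2.0 + 457.29 i$)
$\left(-4985812 + 4186098\right) \left(\left(16 + 448\right) \left(-110\right) + \left(\left(z - 42439\right) + 1112442\right)\right) = \left(-4985812 + 4186098\right) \left(\left(16 + 448\right) \left(-110\right) + \left(\left(\left(-2 + i \sqrt{209118}\right) - 42439\right) + 1112442\right)\right) = - 799714 \left(464 \left(-110\right) + \left(\left(-42441 + i \sqrt{209118}\right) + 1112442\right)\right) = - 799714 \left(-51040 + \left(1070001 + i \sqrt{209118}\right)\right) = - 799714 \left(1018961 + i \sqrt{209118}\right) = -814877377154 - 799714 i \sqrt{209118}$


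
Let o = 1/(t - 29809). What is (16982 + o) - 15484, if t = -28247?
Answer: 86967887/58056 ≈ 1498.0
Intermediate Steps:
o = -1/58056 (o = 1/(-28247 - 29809) = 1/(-58056) = -1/58056 ≈ -1.7225e-5)
(16982 + o) - 15484 = (16982 - 1/58056) - 15484 = 985906991/58056 - 15484 = 86967887/58056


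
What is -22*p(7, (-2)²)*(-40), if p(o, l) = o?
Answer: 6160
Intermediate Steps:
-22*p(7, (-2)²)*(-40) = -22*7*(-40) = -154*(-40) = 6160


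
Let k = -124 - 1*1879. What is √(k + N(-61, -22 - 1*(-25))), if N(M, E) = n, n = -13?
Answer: 12*I*√14 ≈ 44.9*I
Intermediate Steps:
N(M, E) = -13
k = -2003 (k = -124 - 1879 = -2003)
√(k + N(-61, -22 - 1*(-25))) = √(-2003 - 13) = √(-2016) = 12*I*√14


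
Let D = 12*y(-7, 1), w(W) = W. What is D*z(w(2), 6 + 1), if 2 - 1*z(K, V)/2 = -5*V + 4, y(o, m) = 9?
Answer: 7128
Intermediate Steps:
z(K, V) = -4 + 10*V (z(K, V) = 4 - 2*(-5*V + 4) = 4 - 2*(4 - 5*V) = 4 + (-8 + 10*V) = -4 + 10*V)
D = 108 (D = 12*9 = 108)
D*z(w(2), 6 + 1) = 108*(-4 + 10*(6 + 1)) = 108*(-4 + 10*7) = 108*(-4 + 70) = 108*66 = 7128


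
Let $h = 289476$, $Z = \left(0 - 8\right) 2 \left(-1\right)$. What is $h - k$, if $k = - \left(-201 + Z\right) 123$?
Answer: $266721$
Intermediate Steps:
$Z = 16$ ($Z = \left(-8\right) \left(-2\right) = 16$)
$k = 22755$ ($k = - \left(-201 + 16\right) 123 = - \left(-185\right) 123 = \left(-1\right) \left(-22755\right) = 22755$)
$h - k = 289476 - 22755 = 266721$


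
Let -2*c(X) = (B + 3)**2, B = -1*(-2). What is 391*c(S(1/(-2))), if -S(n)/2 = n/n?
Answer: -9775/2 ≈ -4887.5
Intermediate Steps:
B = 2
S(n) = -2 (S(n) = -2*n/n = -2*1 = -2)
c(X) = -25/2 (c(X) = -(2 + 3)**2/2 = -1/2*5**2 = -1/2*25 = -25/2)
391*c(S(1/(-2))) = 391*(-25/2) = -9775/2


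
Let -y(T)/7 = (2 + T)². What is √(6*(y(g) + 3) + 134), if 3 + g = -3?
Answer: 2*I*√130 ≈ 22.803*I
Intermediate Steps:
g = -6 (g = -3 - 3 = -6)
y(T) = -7*(2 + T)²
√(6*(y(g) + 3) + 134) = √(6*(-7*(2 - 6)² + 3) + 134) = √(6*(-7*(-4)² + 3) + 134) = √(6*(-7*16 + 3) + 134) = √(6*(-112 + 3) + 134) = √(6*(-109) + 134) = √(-654 + 134) = √(-520) = 2*I*√130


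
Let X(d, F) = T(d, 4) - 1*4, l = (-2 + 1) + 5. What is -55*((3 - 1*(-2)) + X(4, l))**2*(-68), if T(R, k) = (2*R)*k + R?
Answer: 5120060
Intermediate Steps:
l = 4 (l = -1 + 5 = 4)
T(R, k) = R + 2*R*k (T(R, k) = 2*R*k + R = R + 2*R*k)
X(d, F) = -4 + 9*d (X(d, F) = d*(1 + 2*4) - 1*4 = d*(1 + 8) - 4 = d*9 - 4 = 9*d - 4 = -4 + 9*d)
-55*((3 - 1*(-2)) + X(4, l))**2*(-68) = -55*((3 - 1*(-2)) + (-4 + 9*4))**2*(-68) = -55*((3 + 2) + (-4 + 36))**2*(-68) = -55*(5 + 32)**2*(-68) = -55*37**2*(-68) = -55*1369*(-68) = -75295*(-68) = 5120060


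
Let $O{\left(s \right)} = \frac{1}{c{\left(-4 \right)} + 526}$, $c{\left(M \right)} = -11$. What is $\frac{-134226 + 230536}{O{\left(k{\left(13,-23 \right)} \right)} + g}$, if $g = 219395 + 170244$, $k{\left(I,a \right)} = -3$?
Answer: $\frac{24799825}{100332043} \approx 0.24718$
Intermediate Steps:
$g = 389639$
$O{\left(s \right)} = \frac{1}{515}$ ($O{\left(s \right)} = \frac{1}{-11 + 526} = \frac{1}{515}$)
$\frac{-134226 + 230536}{O{\left(k{\left(13,-23 \right)} \right)} + g} = \frac{-134226 + 230536}{\frac{1}{515} + 389639} = \frac{96310}{\frac{200664086}{515}} = 96310 \cdot \frac{515}{200664086} = \frac{24799825}{100332043}$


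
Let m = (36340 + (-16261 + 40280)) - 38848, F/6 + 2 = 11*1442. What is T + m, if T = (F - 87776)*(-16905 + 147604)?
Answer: 965102927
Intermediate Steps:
F = 95160 (F = -12 + 6*(11*1442) = -12 + 6*15862 = -12 + 95172 = 95160)
m = 21511 (m = (36340 + 24019) - 38848 = 60359 - 38848 = 21511)
T = 965081416 (T = (95160 - 87776)*(-16905 + 147604) = 7384*130699 = 965081416)
T + m = 965081416 + 21511 = 965102927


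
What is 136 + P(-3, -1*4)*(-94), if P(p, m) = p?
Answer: 418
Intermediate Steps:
136 + P(-3, -1*4)*(-94) = 136 - 3*(-94) = 136 + 282 = 418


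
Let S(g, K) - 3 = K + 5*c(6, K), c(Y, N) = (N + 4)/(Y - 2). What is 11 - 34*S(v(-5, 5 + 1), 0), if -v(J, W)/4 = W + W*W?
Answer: -261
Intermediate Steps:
c(Y, N) = (4 + N)/(-2 + Y)
v(J, W) = -4*W - 4*W**2 (v(J, W) = -4*(W + W*W) = -4*(W + W**2) = -4*W - 4*W**2)
S(g, K) = 8 + 9*K/4 (S(g, K) = 3 + (K + 5*((4 + K)/(-2 + 6))) = 3 + (K + 5*((4 + K)/4)) = 3 + (K + 5*(1 + K/4)) = 3 + (K + (5 + 5*K/4)) = 3 + (5 + 9*K/4) = 8 + 9*K/4)
11 - 34*S(v(-5, 5 + 1), 0) = 11 - 34*(8 + (9/4)*0) = 11 - 34*(8 + 0) = 11 - 34*8 = 11 - 272 = -261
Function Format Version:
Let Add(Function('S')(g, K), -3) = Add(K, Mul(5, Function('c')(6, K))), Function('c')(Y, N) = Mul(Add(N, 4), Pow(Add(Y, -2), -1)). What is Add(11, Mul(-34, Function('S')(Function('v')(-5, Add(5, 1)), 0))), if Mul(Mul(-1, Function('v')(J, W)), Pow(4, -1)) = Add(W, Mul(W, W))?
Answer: -261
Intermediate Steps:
Function('c')(Y, N) = Mul(Pow(Add(-2, Y), -1), Add(4, N)) (Function('c')(Y, N) = Mul(Add(4, N), Pow(Add(-2, Y), -1)) = Mul(Pow(Add(-2, Y), -1), Add(4, N)))
Function('v')(J, W) = Add(Mul(-4, W), Mul(-4, Pow(W, 2))) (Function('v')(J, W) = Mul(-4, Add(W, Mul(W, W))) = Mul(-4, Add(W, Pow(W, 2))) = Add(Mul(-4, W), Mul(-4, Pow(W, 2))))
Function('S')(g, K) = Add(8, Mul(Rational(9, 4), K)) (Function('S')(g, K) = Add(3, Add(K, Mul(5, Mul(Pow(Add(-2, 6), -1), Add(4, K))))) = Add(3, Add(K, Mul(5, Mul(Pow(4, -1), Add(4, K))))) = Add(3, Add(K, Mul(5, Mul(Rational(1, 4), Add(4, K))))) = Add(3, Add(K, Mul(5, Add(1, Mul(Rational(1, 4), K))))) = Add(3, Add(K, Add(5, Mul(Rational(5, 4), K)))) = Add(3, Add(5, Mul(Rational(9, 4), K))) = Add(8, Mul(Rational(9, 4), K)))
Add(11, Mul(-34, Function('S')(Function('v')(-5, Add(5, 1)), 0))) = Add(11, Mul(-34, Add(8, Mul(Rational(9, 4), 0)))) = Add(11, Mul(-34, Add(8, 0))) = Add(11, Mul(-34, 8)) = Add(11, -272) = -261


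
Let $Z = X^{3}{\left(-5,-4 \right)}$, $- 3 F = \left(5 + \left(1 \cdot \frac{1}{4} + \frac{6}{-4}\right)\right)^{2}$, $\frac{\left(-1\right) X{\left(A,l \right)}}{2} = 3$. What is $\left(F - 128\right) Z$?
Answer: $\frac{57321}{2} \approx 28661.0$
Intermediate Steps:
$X{\left(A,l \right)} = -6$ ($X{\left(A,l \right)} = \left(-2\right) 3 = -6$)
$F = - \frac{75}{16}$ ($F = - \frac{\left(5 + \left(1 \cdot \frac{1}{4} + \frac{6}{-4}\right)\right)^{2}}{3} = - \frac{\left(5 + \left(1 \cdot \frac{1}{4} + 6 \left(- \frac{1}{4}\right)\right)\right)^{2}}{3} = - \frac{\left(5 + \left(\frac{1}{4} - \frac{3}{2}\right)\right)^{2}}{3} = - \frac{\left(5 - \frac{5}{4}\right)^{2}}{3} = - \frac{\left(\frac{15}{4}\right)^{2}}{3} = \left(- \frac{1}{3}\right) \frac{225}{16} = - \frac{75}{16} \approx -4.6875$)
$Z = -216$ ($Z = \left(-6\right)^{3} = -216$)
$\left(F - 128\right) Z = \left(- \frac{75}{16} - 128\right) \left(-216\right) = \left(- \frac{2123}{16}\right) \left(-216\right) = \frac{57321}{2}$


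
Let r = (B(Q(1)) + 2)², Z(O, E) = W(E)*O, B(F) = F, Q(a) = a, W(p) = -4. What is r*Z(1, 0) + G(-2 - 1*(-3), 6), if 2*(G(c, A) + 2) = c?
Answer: -75/2 ≈ -37.500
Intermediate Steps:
G(c, A) = -2 + c/2
Z(O, E) = -4*O
r = 9 (r = (1 + 2)² = 3² = 9)
r*Z(1, 0) + G(-2 - 1*(-3), 6) = 9*(-4*1) + (-2 + (-2 - 1*(-3))/2) = 9*(-4) + (-2 + (-2 + 3)/2) = -36 + (-2 + (½)*1) = -36 + (-2 + ½) = -36 - 3/2 = -75/2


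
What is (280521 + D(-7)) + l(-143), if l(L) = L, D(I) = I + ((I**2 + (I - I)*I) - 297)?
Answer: 280123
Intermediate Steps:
D(I) = -297 + I + I**2 (D(I) = I + ((I**2 + 0*I) - 297) = I + ((I**2 + 0) - 297) = I + (I**2 - 297) = I + (-297 + I**2) = -297 + I + I**2)
(280521 + D(-7)) + l(-143) = (280521 + (-297 - 7 + (-7)**2)) - 143 = (280521 + (-297 - 7 + 49)) - 143 = (280521 - 255) - 143 = 280266 - 143 = 280123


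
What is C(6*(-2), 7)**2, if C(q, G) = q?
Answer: 144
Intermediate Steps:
C(6*(-2), 7)**2 = (6*(-2))**2 = (-12)**2 = 144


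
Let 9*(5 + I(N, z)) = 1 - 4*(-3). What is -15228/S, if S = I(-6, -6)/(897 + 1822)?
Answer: 93161097/8 ≈ 1.1645e+7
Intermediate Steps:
I(N, z) = -32/9 (I(N, z) = -5 + (1 - 4*(-3))/9 = -5 + (1 + 12)/9 = -5 + (1/9)*13 = -5 + 13/9 = -32/9)
S = -32/24471 (S = -32/(9*(897 + 1822)) = -32/9/2719 = -32/9*1/2719 = -32/24471 ≈ -0.0013077)
-15228/S = -15228/(-32/24471) = -15228*(-24471/32) = 93161097/8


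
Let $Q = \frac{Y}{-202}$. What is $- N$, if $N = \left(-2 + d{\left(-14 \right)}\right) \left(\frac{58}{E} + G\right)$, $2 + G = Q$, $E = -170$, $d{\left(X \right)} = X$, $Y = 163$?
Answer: $- \frac{432424}{8585} \approx -50.37$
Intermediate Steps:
$Q = - \frac{163}{202}$ ($Q = \frac{163}{-202} = 163 \left(- \frac{1}{202}\right) = - \frac{163}{202} \approx -0.80693$)
$G = - \frac{567}{202}$ ($G = -2 - \frac{163}{202} = - \frac{567}{202} \approx -2.8069$)
$N = \frac{432424}{8585}$ ($N = \left(-2 - 14\right) \left(\frac{58}{-170} - \frac{567}{202}\right) = - 16 \left(58 \left(- \frac{1}{170}\right) - \frac{567}{202}\right) = - 16 \left(- \frac{29}{85} - \frac{567}{202}\right) = \left(-16\right) \left(- \frac{54053}{17170}\right) = \frac{432424}{8585} \approx 50.37$)
$- N = \left(-1\right) \frac{432424}{8585} = - \frac{432424}{8585}$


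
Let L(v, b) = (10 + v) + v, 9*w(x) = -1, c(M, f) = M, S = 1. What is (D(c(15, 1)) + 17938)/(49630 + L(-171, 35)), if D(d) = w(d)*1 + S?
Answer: 80725/221841 ≈ 0.36389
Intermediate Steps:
w(x) = -⅑ (w(x) = (⅑)*(-1) = -⅑)
L(v, b) = 10 + 2*v
D(d) = 8/9 (D(d) = -⅑*1 + 1 = -⅑ + 1 = 8/9)
(D(c(15, 1)) + 17938)/(49630 + L(-171, 35)) = (8/9 + 17938)/(49630 + (10 + 2*(-171))) = 161450/(9*(49630 + (10 - 342))) = 161450/(9*(49630 - 332)) = (161450/9)/49298 = (161450/9)*(1/49298) = 80725/221841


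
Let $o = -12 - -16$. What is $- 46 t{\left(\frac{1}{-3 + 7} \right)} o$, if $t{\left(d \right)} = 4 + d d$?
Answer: $- \frac{1495}{2} \approx -747.5$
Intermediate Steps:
$o = 4$ ($o = -12 + 16 = 4$)
$t{\left(d \right)} = 4 + d^{2}$
$- 46 t{\left(\frac{1}{-3 + 7} \right)} o = - 46 \left(4 + \left(\frac{1}{-3 + 7}\right)^{2}\right) 4 = - 46 \left(4 + \left(\frac{1}{4}\right)^{2}\right) 4 = - 46 \left(4 + \frac{1}{16}\right) 4 = \left(-46\right) \frac{65}{16} \cdot 4 = \left(- \frac{1495}{8}\right) 4 = - \frac{1495}{2}$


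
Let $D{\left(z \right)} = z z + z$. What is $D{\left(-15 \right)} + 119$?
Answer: $329$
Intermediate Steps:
$D{\left(z \right)} = z + z^{2}$ ($D{\left(z \right)} = z^{2} + z = z + z^{2}$)
$D{\left(-15 \right)} + 119 = - 15 \left(1 - 15\right) + 119 = \left(-15\right) \left(-14\right) + 119 = 210 + 119 = 329$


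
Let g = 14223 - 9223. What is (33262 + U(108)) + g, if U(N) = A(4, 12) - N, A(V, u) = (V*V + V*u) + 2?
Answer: 38220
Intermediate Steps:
g = 5000
A(V, u) = 2 + V² + V*u (A(V, u) = (V² + V*u) + 2 = 2 + V² + V*u)
U(N) = 66 - N (U(N) = (2 + 4² + 4*12) - N = (2 + 16 + 48) - N = 66 - N)
(33262 + U(108)) + g = (33262 + (66 - 1*108)) + 5000 = (33262 + (66 - 108)) + 5000 = (33262 - 42) + 5000 = 33220 + 5000 = 38220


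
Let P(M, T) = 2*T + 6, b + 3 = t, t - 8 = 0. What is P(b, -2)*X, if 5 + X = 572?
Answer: 1134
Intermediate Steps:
t = 8 (t = 8 + 0 = 8)
X = 567 (X = -5 + 572 = 567)
b = 5 (b = -3 + 8 = 5)
P(M, T) = 6 + 2*T
P(b, -2)*X = (6 + 2*(-2))*567 = (6 - 4)*567 = 2*567 = 1134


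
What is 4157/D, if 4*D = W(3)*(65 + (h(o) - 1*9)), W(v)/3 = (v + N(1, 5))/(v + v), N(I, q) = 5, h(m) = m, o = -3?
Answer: 4157/53 ≈ 78.434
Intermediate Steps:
W(v) = 3*(5 + v)/(2*v) (W(v) = 3*((v + 5)/(v + v)) = 3*((5 + v)/((2*v))) = 3*((5 + v)*(1/(2*v))) = 3*((5 + v)/(2*v)) = 3*(5 + v)/(2*v))
D = 53 (D = (((3/2)*(5 + 3)/3)*(65 + (-3 - 1*9)))/4 = (((3/2)*(⅓)*8)*(65 + (-3 - 9)))/4 = (4*(65 - 12))/4 = (4*53)/4 = (¼)*212 = 53)
4157/D = 4157/53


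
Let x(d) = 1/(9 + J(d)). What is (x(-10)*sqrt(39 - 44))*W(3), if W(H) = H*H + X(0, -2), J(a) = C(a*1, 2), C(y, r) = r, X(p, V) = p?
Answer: 9*I*sqrt(5)/11 ≈ 1.8295*I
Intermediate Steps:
J(a) = 2
x(d) = 1/11 (x(d) = 1/(9 + 2) = 1/11)
W(H) = H**2 (W(H) = H*H + 0 = H**2 + 0 = H**2)
(x(-10)*sqrt(39 - 44))*W(3) = (sqrt(39 - 44)/11)*3**2 = (sqrt(-5)/11)*9 = ((I*sqrt(5))/11)*9 = (I*sqrt(5)/11)*9 = 9*I*sqrt(5)/11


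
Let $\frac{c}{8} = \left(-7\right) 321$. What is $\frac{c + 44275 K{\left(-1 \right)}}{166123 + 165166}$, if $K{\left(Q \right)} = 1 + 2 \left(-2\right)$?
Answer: $- \frac{21543}{47327} \approx -0.45519$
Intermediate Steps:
$K{\left(Q \right)} = -3$ ($K{\left(Q \right)} = 1 - 4 = -3$)
$c = -17976$ ($c = 8 \left(\left(-7\right) 321\right) = 8 \left(-2247\right) = -17976$)
$\frac{c + 44275 K{\left(-1 \right)}}{166123 + 165166} = \frac{-17976 + 44275 \left(-3\right)}{166123 + 165166} = \frac{-17976 - 132825}{331289} = \left(-150801\right) \frac{1}{331289} = - \frac{21543}{47327}$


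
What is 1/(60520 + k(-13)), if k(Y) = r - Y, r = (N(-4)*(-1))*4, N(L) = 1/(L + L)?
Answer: 2/121067 ≈ 1.6520e-5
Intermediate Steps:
N(L) = 1/(2*L)
r = 1/2 (r = (((1/2)/(-4))*(-1))*4 = (((1/2)*(-1/4))*(-1))*4 = -1/8*(-1)*4 = (1/8)*4 = 1/2 ≈ 0.50000)
k(Y) = 1/2 - Y
1/(60520 + k(-13)) = 1/(60520 + (1/2 - 1*(-13))) = 1/(60520 + (1/2 + 13)) = 1/(60520 + 27/2) = 1/(121067/2) = 2/121067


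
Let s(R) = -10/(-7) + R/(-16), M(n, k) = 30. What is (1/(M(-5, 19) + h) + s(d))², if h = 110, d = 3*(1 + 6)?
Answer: 4761/313600 ≈ 0.015182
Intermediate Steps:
d = 21 (d = 3*7 = 21)
s(R) = 10/7 - R/16 (s(R) = -10*(-⅐) + R*(-1/16) = 10/7 - R/16)
(1/(M(-5, 19) + h) + s(d))² = (1/(30 + 110) + (10/7 - 1/16*21))² = (1/140 + (10/7 - 21/16))² = (1/140 + 13/112)² = (69/560)² = 4761/313600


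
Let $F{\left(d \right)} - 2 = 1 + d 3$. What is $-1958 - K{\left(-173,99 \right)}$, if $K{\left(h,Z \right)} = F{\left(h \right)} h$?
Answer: $-91226$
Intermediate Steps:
$F{\left(d \right)} = 3 + 3 d$ ($F{\left(d \right)} = 2 + \left(1 + d 3\right) = 2 + \left(1 + 3 d\right) = 3 + 3 d$)
$K{\left(h,Z \right)} = h \left(3 + 3 h\right)$ ($K{\left(h,Z \right)} = \left(3 + 3 h\right) h = h \left(3 + 3 h\right)$)
$-1958 - K{\left(-173,99 \right)} = -1958 - 3 \left(-173\right) \left(1 - 173\right) = -1958 - 3 \left(-173\right) \left(-172\right) = -1958 - 89268 = -91226$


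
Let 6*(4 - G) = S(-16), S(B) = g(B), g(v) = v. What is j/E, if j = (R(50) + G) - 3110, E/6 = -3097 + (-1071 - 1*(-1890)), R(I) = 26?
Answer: 2308/10251 ≈ 0.22515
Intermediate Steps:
S(B) = B
E = -13668 (E = 6*(-3097 + (-1071 - 1*(-1890))) = 6*(-3097 + (-1071 + 1890)) = 6*(-3097 + 819) = 6*(-2278) = -13668)
G = 20/3 (G = 4 - ⅙*(-16) = 4 + 8/3 = 20/3 ≈ 6.6667)
j = -9232/3 (j = (26 + 20/3) - 3110 = 98/3 - 3110 = -9232/3 ≈ -3077.3)
j/E = -9232/3/(-13668) = -9232/3*(-1/13668) = 2308/10251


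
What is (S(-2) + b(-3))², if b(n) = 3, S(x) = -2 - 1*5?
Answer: 16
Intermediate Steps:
S(x) = -7 (S(x) = -2 - 5 = -7)
(S(-2) + b(-3))² = (-7 + 3)² = (-4)² = 16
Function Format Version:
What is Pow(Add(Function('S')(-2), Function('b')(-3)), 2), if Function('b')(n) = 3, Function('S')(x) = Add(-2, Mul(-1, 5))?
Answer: 16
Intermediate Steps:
Function('S')(x) = -7 (Function('S')(x) = Add(-2, -5) = -7)
Pow(Add(Function('S')(-2), Function('b')(-3)), 2) = Pow(Add(-7, 3), 2) = Pow(-4, 2) = 16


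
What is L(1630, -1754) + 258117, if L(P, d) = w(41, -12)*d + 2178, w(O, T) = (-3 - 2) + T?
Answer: 290113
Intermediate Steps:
w(O, T) = -5 + T
L(P, d) = 2178 - 17*d (L(P, d) = (-5 - 12)*d + 2178 = -17*d + 2178 = 2178 - 17*d)
L(1630, -1754) + 258117 = (2178 - 17*(-1754)) + 258117 = (2178 + 29818) + 258117 = 31996 + 258117 = 290113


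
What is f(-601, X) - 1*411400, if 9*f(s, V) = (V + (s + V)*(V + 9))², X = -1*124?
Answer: 6927026401/9 ≈ 7.6967e+8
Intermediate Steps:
X = -124
f(s, V) = (V + (9 + V)*(V + s))²/9 (f(s, V) = (V + (s + V)*(V + 9))²/9 = (V + (V + s)*(9 + V))²/9 = (V + (9 + V)*(V + s))²/9)
f(-601, X) - 1*411400 = ((-124)² + 9*(-601) + 10*(-124) - 124*(-601))²/9 - 1*411400 = (15376 - 5409 - 1240 + 74524)²/9 - 411400 = (⅑)*83251² - 411400 = (⅑)*6930729001 - 411400 = 6930729001/9 - 411400 = 6927026401/9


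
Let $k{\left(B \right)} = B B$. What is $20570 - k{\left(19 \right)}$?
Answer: $20209$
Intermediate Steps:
$k{\left(B \right)} = B^{2}$
$20570 - k{\left(19 \right)} = 20570 - 19^{2} = 20570 - 361 = 20209$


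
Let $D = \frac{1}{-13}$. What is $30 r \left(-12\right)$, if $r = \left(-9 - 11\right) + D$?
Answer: $\frac{93960}{13} \approx 7227.7$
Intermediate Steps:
$D = - \frac{1}{13} \approx -0.076923$
$r = - \frac{261}{13}$ ($r = \left(-9 - 11\right) - \frac{1}{13} = -20 - \frac{1}{13} = - \frac{261}{13} \approx -20.077$)
$30 r \left(-12\right) = 30 \left(- \frac{261}{13}\right) \left(-12\right) = \left(- \frac{7830}{13}\right) \left(-12\right) = \frac{93960}{13}$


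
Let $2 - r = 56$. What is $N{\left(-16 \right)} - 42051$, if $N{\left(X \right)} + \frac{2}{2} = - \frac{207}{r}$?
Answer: $- \frac{252289}{6} \approx -42048.0$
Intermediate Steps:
$r = -54$ ($r = 2 - 56 = -54$)
$N{\left(X \right)} = \frac{17}{6}$ ($N{\left(X \right)} = -1 - \frac{207}{-54} = -1 - - \frac{23}{6} = -1 + \frac{23}{6} = \frac{17}{6}$)
$N{\left(-16 \right)} - 42051 = \frac{17}{6} - 42051 = - \frac{252289}{6}$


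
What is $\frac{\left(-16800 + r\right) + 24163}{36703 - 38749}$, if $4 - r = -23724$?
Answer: $- \frac{31091}{2046} \approx -15.196$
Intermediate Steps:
$r = 23728$ ($r = 4 - -23724 = 4 + 23724 = 23728$)
$\frac{\left(-16800 + r\right) + 24163}{36703 - 38749} = \frac{\left(-16800 + 23728\right) + 24163}{36703 - 38749} = \frac{6928 + 24163}{-2046} = 31091 \left(- \frac{1}{2046}\right) = - \frac{31091}{2046}$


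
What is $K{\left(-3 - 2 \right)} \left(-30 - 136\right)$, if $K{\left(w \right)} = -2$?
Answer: $332$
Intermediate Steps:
$K{\left(-3 - 2 \right)} \left(-30 - 136\right) = - 2 \left(-30 - 136\right) = \left(-2\right) \left(-166\right) = 332$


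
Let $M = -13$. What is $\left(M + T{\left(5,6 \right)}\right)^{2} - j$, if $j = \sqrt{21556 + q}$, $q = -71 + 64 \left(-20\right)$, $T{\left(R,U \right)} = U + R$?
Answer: $4 - 3 \sqrt{2245} \approx -138.14$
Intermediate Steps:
$T{\left(R,U \right)} = R + U$
$q = -1351$ ($q = -71 - 1280 = -1351$)
$j = 3 \sqrt{2245}$ ($j = \sqrt{21556 - 1351} = \sqrt{20205} = 3 \sqrt{2245} \approx 142.14$)
$\left(M + T{\left(5,6 \right)}\right)^{2} - j = \left(-13 + \left(5 + 6\right)\right)^{2} - 3 \sqrt{2245} = \left(-13 + 11\right)^{2} - 3 \sqrt{2245} = \left(-2\right)^{2} - 3 \sqrt{2245} = 4 - 3 \sqrt{2245}$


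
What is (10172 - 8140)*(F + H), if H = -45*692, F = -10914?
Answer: -85453728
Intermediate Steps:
H = -31140
(10172 - 8140)*(F + H) = (10172 - 8140)*(-10914 - 31140) = 2032*(-42054) = -85453728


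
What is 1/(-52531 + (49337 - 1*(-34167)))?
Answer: 1/30973 ≈ 3.2286e-5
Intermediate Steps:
1/(-52531 + (49337 - 1*(-34167))) = 1/(-52531 + (49337 + 34167)) = 1/(-52531 + 83504) = 1/30973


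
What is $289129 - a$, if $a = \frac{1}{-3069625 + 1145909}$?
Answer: $\frac{556202083365}{1923716} \approx 2.8913 \cdot 10^{5}$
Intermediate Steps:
$a = - \frac{1}{1923716}$ ($a = \frac{1}{-1923716} = - \frac{1}{1923716} \approx -5.1983 \cdot 10^{-7}$)
$289129 - a = 289129 - - \frac{1}{1923716} = 289129 + \frac{1}{1923716} = \frac{556202083365}{1923716}$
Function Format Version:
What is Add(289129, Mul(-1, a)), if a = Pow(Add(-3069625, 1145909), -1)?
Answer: Rational(556202083365, 1923716) ≈ 2.8913e+5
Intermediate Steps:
a = Rational(-1, 1923716) (a = Pow(-1923716, -1) = Rational(-1, 1923716) ≈ -5.1983e-7)
Add(289129, Mul(-1, a)) = Add(289129, Mul(-1, Rational(-1, 1923716))) = Add(289129, Rational(1, 1923716)) = Rational(556202083365, 1923716)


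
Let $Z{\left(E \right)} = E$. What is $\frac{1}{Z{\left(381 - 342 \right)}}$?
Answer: $\frac{1}{39} \approx 0.025641$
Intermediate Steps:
$\frac{1}{Z{\left(381 - 342 \right)}} = \frac{1}{381 - 342} = \frac{1}{39}$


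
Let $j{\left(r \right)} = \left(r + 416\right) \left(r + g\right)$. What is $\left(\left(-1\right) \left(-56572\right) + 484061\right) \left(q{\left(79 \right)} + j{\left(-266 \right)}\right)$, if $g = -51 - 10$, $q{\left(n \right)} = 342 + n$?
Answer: $-26290442157$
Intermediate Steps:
$g = -61$
$j{\left(r \right)} = \left(-61 + r\right) \left(416 + r\right)$ ($j{\left(r \right)} = \left(r + 416\right) \left(r - 61\right) = \left(416 + r\right) \left(-61 + r\right) = \left(-61 + r\right) \left(416 + r\right)$)
$\left(\left(-1\right) \left(-56572\right) + 484061\right) \left(q{\left(79 \right)} + j{\left(-266 \right)}\right) = \left(\left(-1\right) \left(-56572\right) + 484061\right) \left(\left(342 + 79\right) + \left(-25376 + \left(-266\right)^{2} + 355 \left(-266\right)\right)\right) = \left(56572 + 484061\right) \left(421 - 49050\right) = 540633 \left(421 - 49050\right) = 540633 \left(-48629\right) = -26290442157$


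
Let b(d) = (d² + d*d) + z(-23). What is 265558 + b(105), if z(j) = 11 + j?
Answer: 287596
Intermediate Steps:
b(d) = -12 + 2*d² (b(d) = (d² + d*d) + (11 - 23) = (d² + d²) - 12 = 2*d² - 12 = -12 + 2*d²)
265558 + b(105) = 265558 + (-12 + 2*105²) = 265558 + (-12 + 2*11025) = 265558 + (-12 + 22050) = 265558 + 22038 = 287596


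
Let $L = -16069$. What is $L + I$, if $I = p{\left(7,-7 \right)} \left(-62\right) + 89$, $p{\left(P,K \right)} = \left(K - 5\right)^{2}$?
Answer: $-24908$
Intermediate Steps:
$p{\left(P,K \right)} = \left(-5 + K\right)^{2}$
$I = -8839$ ($I = \left(-5 - 7\right)^{2} \left(-62\right) + 89 = \left(-12\right)^{2} \left(-62\right) + 89 = 144 \left(-62\right) + 89 = -8928 + 89 = -8839$)
$L + I = -16069 - 8839 = -24908$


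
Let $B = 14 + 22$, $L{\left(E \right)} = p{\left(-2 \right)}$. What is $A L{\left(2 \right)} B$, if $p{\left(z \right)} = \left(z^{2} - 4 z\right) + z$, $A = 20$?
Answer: $7200$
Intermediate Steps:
$p{\left(z \right)} = z^{2} - 3 z$
$L{\left(E \right)} = 10$ ($L{\left(E \right)} = - 2 \left(-3 - 2\right) = \left(-2\right) \left(-5\right) = 10$)
$B = 36$
$A L{\left(2 \right)} B = 20 \cdot 10 \cdot 36 = 200 \cdot 36 = 7200$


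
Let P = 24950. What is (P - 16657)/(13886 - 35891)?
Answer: -8293/22005 ≈ -0.37687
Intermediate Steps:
(P - 16657)/(13886 - 35891) = (24950 - 16657)/(13886 - 35891) = 8293/(-22005) = 8293*(-1/22005) = -8293/22005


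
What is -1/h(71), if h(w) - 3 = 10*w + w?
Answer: -1/784 ≈ -0.0012755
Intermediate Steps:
h(w) = 3 + 11*w (h(w) = 3 + (10*w + w) = 3 + 11*w)
-1/h(71) = -1/(3 + 11*71) = -1/(3 + 781) = -1/784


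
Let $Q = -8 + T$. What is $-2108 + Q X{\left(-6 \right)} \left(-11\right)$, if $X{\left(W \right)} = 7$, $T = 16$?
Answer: $-2724$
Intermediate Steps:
$Q = 8$ ($Q = -8 + 16 = 8$)
$-2108 + Q X{\left(-6 \right)} \left(-11\right) = -2108 + 8 \cdot 7 \left(-11\right) = -2108 + 56 \left(-11\right) = -2108 - 616 = -2724$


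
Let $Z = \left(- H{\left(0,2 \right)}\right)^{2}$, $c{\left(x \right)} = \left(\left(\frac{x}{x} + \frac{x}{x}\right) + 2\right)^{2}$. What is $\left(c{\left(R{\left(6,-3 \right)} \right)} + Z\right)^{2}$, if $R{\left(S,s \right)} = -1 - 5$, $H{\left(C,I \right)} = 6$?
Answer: $2704$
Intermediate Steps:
$R{\left(S,s \right)} = -6$
$c{\left(x \right)} = 16$ ($c{\left(x \right)} = \left(\left(1 + 1\right) + 2\right)^{2} = \left(2 + 2\right)^{2} = 4^{2} = 16$)
$Z = 36$ ($Z = \left(\left(-1\right) 6\right)^{2} = \left(-6\right)^{2} = 36$)
$\left(c{\left(R{\left(6,-3 \right)} \right)} + Z\right)^{2} = \left(16 + 36\right)^{2} = 52^{2} = 2704$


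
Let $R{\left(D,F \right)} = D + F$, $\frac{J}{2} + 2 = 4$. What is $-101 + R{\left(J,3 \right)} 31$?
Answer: $116$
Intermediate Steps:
$J = 4$ ($J = -4 + 2 \cdot 4 = -4 + 8 = 4$)
$-101 + R{\left(J,3 \right)} 31 = -101 + \left(4 + 3\right) 31 = -101 + 7 \cdot 31 = -101 + 217 = 116$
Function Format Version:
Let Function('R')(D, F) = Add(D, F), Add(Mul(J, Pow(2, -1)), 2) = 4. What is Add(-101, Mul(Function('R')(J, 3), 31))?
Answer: 116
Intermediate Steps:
J = 4 (J = Add(-4, Mul(2, 4)) = Add(-4, 8) = 4)
Add(-101, Mul(Function('R')(J, 3), 31)) = Add(-101, Mul(Add(4, 3), 31)) = Add(-101, Mul(7, 31)) = Add(-101, 217) = 116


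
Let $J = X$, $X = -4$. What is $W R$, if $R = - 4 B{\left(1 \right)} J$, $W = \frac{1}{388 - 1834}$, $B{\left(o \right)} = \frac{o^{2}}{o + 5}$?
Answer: $- \frac{4}{2169} \approx -0.0018442$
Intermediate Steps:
$J = -4$
$B{\left(o \right)} = \frac{o^{2}}{5 + o}$
$W = - \frac{1}{1446}$ ($W = \frac{1}{-1446} = - \frac{1}{1446} \approx -0.00069156$)
$R = \frac{8}{3}$ ($R = - 4 \frac{1^{2}}{5 + 1} \left(-4\right) = - 4 \cdot 1 \cdot \frac{1}{6} \left(-4\right) = \left(-4\right) \frac{1}{6} \left(-4\right) = \left(- \frac{2}{3}\right) \left(-4\right) = \frac{8}{3} \approx 2.6667$)
$W R = \left(- \frac{1}{1446}\right) \frac{8}{3} = - \frac{4}{2169}$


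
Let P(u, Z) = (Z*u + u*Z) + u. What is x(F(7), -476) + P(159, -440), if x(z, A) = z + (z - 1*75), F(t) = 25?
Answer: -139786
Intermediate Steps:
P(u, Z) = u + 2*Z*u (P(u, Z) = (Z*u + Z*u) + u = 2*Z*u + u = u + 2*Z*u)
x(z, A) = -75 + 2*z (x(z, A) = z + (z - 75) = z + (-75 + z) = -75 + 2*z)
x(F(7), -476) + P(159, -440) = (-75 + 2*25) + 159*(1 + 2*(-440)) = (-75 + 50) + 159*(1 - 880) = -25 + 159*(-879) = -25 - 139761 = -139786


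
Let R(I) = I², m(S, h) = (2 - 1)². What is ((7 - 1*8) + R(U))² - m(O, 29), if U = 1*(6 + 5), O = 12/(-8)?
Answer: 14399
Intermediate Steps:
O = -3/2 (O = 12*(-⅛) = -3/2 ≈ -1.5000)
m(S, h) = 1 (m(S, h) = 1² = 1)
U = 11 (U = 1*11 = 11)
((7 - 1*8) + R(U))² - m(O, 29) = ((7 - 1*8) + 11²)² - 1*1 = ((7 - 8) + 121)² - 1 = (-1 + 121)² - 1 = 120² - 1 = 14400 - 1 = 14399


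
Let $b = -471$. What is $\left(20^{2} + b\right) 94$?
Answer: $-6674$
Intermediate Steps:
$\left(20^{2} + b\right) 94 = \left(20^{2} - 471\right) 94 = \left(400 - 471\right) 94 = \left(-71\right) 94 = -6674$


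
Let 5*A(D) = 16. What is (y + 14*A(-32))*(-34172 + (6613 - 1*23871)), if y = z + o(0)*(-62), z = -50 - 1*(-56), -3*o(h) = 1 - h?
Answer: -11026592/3 ≈ -3.6755e+6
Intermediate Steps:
o(h) = -1/3 + h/3 (o(h) = -(1 - h)/3 = -1/3 + h/3)
z = 6 (z = -50 + 56 = 6)
A(D) = 16/5 (A(D) = (1/5)*16 = 16/5)
y = 80/3 (y = 6 + (-1/3 + (1/3)*0)*(-62) = 6 + (-1/3 + 0)*(-62) = 6 - 1/3*(-62) = 6 + 62/3 = 80/3 ≈ 26.667)
(y + 14*A(-32))*(-34172 + (6613 - 1*23871)) = (80/3 + 14*(16/5))*(-34172 + (6613 - 1*23871)) = (80/3 + 224/5)*(-34172 + (6613 - 23871)) = 1072*(-34172 - 17258)/15 = (1072/15)*(-51430) = -11026592/3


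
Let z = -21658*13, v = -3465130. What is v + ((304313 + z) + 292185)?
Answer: -3150186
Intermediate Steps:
z = -281554
v + ((304313 + z) + 292185) = -3465130 + ((304313 - 281554) + 292185) = -3465130 + (22759 + 292185) = -3465130 + 314944 = -3150186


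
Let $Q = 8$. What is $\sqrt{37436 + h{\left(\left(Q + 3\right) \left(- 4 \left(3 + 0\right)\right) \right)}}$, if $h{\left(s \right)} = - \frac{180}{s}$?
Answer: $\frac{\sqrt{4529921}}{11} \approx 193.49$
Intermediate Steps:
$\sqrt{37436 + h{\left(\left(Q + 3\right) \left(- 4 \left(3 + 0\right)\right) \right)}} = \sqrt{37436 - \frac{180}{\left(8 + 3\right) \left(- 4 \left(3 + 0\right)\right)}} = \sqrt{37436 - \frac{180}{11 \left(\left(-4\right) 3\right)}} = \sqrt{37436 - \frac{180}{11 \left(-12\right)}} = \sqrt{37436 - \frac{180}{-132}} = \sqrt{37436 - - \frac{15}{11}} = \sqrt{37436 + \frac{15}{11}} = \sqrt{\frac{411811}{11}} = \frac{\sqrt{4529921}}{11}$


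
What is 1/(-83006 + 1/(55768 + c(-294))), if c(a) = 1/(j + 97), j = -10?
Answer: -4851817/402729921815 ≈ -1.2047e-5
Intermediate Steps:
c(a) = 1/87 (c(a) = 1/(-10 + 97) = 1/87)
1/(-83006 + 1/(55768 + c(-294))) = 1/(-83006 + 1/(55768 + 1/87)) = 1/(-83006 + 1/(4851817/87)) = 1/(-83006 + 87/4851817) = 1/(-402729921815/4851817) = -4851817/402729921815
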